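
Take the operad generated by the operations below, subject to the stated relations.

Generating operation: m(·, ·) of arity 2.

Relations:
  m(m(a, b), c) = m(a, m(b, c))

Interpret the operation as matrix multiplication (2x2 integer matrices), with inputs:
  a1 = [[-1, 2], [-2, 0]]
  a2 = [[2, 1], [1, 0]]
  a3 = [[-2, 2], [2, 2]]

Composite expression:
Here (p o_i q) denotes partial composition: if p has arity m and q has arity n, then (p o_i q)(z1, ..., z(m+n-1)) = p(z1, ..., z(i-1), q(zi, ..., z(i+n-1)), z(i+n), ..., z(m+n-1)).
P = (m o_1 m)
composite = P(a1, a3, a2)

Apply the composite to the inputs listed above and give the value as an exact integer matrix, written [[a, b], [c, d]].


[[14, 6], [4, 4]]

m(a1, a3) = [[6, 2], [4, -4]]
m(m(a1, a3), a2) = [[14, 6], [4, 4]]


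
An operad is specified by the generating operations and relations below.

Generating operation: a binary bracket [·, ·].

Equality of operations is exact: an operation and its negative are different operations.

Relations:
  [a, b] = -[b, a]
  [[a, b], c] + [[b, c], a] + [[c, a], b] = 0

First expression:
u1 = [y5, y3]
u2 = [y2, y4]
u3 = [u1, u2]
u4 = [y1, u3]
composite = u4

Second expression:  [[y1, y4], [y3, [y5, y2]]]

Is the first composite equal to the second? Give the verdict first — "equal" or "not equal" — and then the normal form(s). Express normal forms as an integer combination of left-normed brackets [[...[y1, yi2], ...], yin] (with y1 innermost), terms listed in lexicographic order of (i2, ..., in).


The first expression reduces to [[[[y1, y2], y4], y3], y5] - [[[[y1, y2], y4], y5], y3] - [[[[y1, y3], y5], y2], y4] + [[[[y1, y3], y5], y4], y2] - [[[[y1, y4], y2], y3], y5] + [[[[y1, y4], y2], y5], y3] + [[[[y1, y5], y3], y2], y4] - [[[[y1, y5], y3], y4], y2]
The second expression reduces to [[[[y1, y4], y2], y5], y3] - [[[[y1, y4], y3], y2], y5] + [[[[y1, y4], y3], y5], y2] - [[[[y1, y4], y5], y2], y3]
The forms do not match — not equal.

not equal; first: [[[[y1, y2], y4], y3], y5] - [[[[y1, y2], y4], y5], y3] - [[[[y1, y3], y5], y2], y4] + [[[[y1, y3], y5], y4], y2] - [[[[y1, y4], y2], y3], y5] + [[[[y1, y4], y2], y5], y3] + [[[[y1, y5], y3], y2], y4] - [[[[y1, y5], y3], y4], y2]; second: [[[[y1, y4], y2], y5], y3] - [[[[y1, y4], y3], y2], y5] + [[[[y1, y4], y3], y5], y2] - [[[[y1, y4], y5], y2], y3]


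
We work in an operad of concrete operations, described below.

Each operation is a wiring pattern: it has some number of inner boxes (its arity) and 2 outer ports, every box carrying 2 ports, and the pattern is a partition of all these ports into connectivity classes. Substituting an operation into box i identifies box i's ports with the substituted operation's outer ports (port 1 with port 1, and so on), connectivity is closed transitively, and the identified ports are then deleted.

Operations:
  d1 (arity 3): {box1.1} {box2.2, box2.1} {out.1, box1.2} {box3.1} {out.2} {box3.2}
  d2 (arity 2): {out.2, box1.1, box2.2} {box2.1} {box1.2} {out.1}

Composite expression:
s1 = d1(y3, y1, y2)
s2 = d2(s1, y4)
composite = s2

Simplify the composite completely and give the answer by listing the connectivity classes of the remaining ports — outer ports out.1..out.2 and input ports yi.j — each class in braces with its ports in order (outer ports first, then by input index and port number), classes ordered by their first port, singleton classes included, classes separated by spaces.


Substituting into d2 glues patterns; closure does the rest.
d1 over (y3, y1, y2) gives {out.1, y3.2} {out.2} {y1.1, y1.2} {y2.1} {y2.2} {y3.1}, out.j being that stage's outer ports
d2 over (y3, y1, y2, y4) gives {out.1} {out.2, y3.2, y4.2} {y1.1, y1.2} {y2.1} {y2.2} {y3.1} {y4.1}, out.j being that stage's outer ports

{out.1} {out.2, y3.2, y4.2} {y1.1, y1.2} {y2.1} {y2.2} {y3.1} {y4.1}


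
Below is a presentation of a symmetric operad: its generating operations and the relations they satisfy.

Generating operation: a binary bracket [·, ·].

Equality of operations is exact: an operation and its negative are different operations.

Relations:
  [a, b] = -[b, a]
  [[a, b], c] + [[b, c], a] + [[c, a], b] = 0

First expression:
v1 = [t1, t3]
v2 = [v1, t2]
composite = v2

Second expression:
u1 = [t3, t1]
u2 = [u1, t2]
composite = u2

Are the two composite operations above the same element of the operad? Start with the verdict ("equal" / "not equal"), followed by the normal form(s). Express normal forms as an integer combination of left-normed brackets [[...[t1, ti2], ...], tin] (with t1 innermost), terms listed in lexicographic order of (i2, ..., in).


Reducing the first expression gives [[t1, t3], t2]
Reducing the second expression gives -[[t1, t3], t2]
No match — not equal.

not equal — first [[t1, t3], t2], second -[[t1, t3], t2]


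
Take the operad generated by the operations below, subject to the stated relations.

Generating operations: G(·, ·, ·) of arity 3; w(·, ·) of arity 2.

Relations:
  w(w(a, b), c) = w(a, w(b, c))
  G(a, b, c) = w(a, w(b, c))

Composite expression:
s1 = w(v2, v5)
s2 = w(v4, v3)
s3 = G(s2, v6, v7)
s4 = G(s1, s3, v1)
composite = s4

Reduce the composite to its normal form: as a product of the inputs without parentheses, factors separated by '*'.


v2 * v5 * v4 * v3 * v6 * v7 * v1

The G-tree's shape is irrelevant; the v-reading-order decides.
w(v2, v5) linearizes to v2 * v5
w(v4, v3) linearizes to v4 * v3
G(w(v4, v3), v6, v7) linearizes to v4 * v3 * v6 * v7
G(w(v2, v5), G(w(v4, v3), v6, v7), v1) linearizes to v2 * v5 * v4 * v3 * v6 * v7 * v1


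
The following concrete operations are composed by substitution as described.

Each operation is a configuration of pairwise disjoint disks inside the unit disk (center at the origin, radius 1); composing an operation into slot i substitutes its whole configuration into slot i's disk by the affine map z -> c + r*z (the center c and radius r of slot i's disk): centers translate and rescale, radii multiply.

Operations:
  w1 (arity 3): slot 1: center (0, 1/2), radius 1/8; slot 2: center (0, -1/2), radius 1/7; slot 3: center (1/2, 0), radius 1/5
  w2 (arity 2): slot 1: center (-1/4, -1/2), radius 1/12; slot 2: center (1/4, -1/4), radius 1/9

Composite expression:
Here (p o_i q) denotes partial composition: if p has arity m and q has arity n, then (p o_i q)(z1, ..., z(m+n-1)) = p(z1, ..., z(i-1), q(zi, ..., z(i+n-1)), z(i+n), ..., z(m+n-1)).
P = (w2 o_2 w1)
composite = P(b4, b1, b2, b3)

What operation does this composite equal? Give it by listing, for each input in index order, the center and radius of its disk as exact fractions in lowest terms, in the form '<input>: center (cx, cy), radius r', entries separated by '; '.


b1: center (1/4, -7/36), radius 1/72; b2: center (1/4, -11/36), radius 1/63; b3: center (11/36, -1/4), radius 1/45; b4: center (-1/4, -1/2), radius 1/12

Nesting under w2 composes maps z -> c + r*z down each b-path.
b4 passes through 1 substitution, ending at center (-1/4, -1/2), radius 1/12
b1 passes through 2 substitutions, ending at center (1/4, -7/36), radius 1/72
b2 passes through 2 substitutions, ending at center (1/4, -11/36), radius 1/63
b3 passes through 2 substitutions, ending at center (11/36, -1/4), radius 1/45


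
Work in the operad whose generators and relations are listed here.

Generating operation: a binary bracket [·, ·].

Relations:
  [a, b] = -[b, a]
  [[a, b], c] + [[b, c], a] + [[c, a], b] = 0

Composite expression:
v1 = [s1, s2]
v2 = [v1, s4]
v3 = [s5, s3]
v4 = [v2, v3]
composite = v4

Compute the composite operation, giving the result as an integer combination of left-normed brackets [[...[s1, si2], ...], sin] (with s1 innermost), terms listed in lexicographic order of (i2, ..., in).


Expand each bracket as ab - ba; the s1-initial words give the coefficients.
Composite bracket: [[[s1, s2], s4], [s5, s3]]
The bracket unfolds into 16 signed words via [a, b] = ab - ba (2^4 = 16).
Collect the words opening with s1:
  s1s2s4s3s5 (sign -1) contributes -[[[[s1, s2], s4], s3], s5]
  s1s2s4s5s3 (sign +1) contributes +[[[[s1, s2], s4], s5], s3]

-[[[[s1, s2], s4], s3], s5] + [[[[s1, s2], s4], s5], s3]


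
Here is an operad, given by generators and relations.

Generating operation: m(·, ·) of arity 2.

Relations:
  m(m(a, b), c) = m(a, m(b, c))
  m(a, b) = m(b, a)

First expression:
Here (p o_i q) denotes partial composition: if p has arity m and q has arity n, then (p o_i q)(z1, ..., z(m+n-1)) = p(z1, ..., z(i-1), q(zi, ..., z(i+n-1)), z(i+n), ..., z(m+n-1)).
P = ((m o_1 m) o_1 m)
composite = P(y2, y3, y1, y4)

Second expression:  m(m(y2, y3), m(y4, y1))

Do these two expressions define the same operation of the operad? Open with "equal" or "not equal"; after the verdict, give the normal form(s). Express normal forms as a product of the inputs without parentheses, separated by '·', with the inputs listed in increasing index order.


equal: each reduces to y1 · y2 · y3 · y4

Normal form of the first expression: y1 · y2 · y3 · y4
Normal form of the second expression: y1 · y2 · y3 · y4
The normal forms match — equal.


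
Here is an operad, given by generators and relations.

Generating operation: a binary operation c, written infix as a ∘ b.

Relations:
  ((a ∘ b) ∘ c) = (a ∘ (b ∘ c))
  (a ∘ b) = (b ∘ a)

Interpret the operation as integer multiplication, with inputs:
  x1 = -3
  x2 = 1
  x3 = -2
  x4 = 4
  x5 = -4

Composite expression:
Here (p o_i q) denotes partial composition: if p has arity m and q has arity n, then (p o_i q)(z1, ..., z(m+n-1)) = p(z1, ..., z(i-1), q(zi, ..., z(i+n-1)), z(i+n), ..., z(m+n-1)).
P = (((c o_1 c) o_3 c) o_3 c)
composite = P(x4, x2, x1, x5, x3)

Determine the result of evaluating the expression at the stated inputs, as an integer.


-96

(x4 ∘ x2) = 4
(x1 ∘ x5) = 12
((x1 ∘ x5) ∘ x3) = -24
((x4 ∘ x2) ∘ ((x1 ∘ x5) ∘ x3)) = -96


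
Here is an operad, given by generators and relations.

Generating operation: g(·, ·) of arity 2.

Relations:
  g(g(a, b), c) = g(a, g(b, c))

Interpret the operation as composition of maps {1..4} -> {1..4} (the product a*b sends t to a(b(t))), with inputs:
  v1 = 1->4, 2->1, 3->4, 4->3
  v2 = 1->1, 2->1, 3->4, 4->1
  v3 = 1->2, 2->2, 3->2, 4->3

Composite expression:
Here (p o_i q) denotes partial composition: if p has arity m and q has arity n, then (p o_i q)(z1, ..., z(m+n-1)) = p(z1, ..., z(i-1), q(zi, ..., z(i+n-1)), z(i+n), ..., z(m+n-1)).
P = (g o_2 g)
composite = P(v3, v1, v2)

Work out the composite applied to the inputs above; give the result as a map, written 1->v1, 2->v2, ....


1->3, 2->3, 3->2, 4->3


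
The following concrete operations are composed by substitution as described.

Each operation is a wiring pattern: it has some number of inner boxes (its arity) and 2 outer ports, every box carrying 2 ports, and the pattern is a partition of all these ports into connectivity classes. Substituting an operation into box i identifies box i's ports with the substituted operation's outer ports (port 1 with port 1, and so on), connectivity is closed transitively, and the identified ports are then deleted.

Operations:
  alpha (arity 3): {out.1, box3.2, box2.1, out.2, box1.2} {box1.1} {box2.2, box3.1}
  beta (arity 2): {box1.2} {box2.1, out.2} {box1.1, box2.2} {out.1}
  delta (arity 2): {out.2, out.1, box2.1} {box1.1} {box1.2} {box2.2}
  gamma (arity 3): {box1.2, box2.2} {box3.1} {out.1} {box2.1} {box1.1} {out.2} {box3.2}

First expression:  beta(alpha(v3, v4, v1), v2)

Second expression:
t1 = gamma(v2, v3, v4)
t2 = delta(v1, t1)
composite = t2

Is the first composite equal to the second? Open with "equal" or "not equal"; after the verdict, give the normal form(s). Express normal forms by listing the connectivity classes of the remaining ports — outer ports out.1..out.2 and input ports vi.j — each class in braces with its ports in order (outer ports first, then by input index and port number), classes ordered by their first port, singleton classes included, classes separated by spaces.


not equal; first: {out.1} {out.2, v2.1} {v1.1, v4.2} {v1.2, v2.2, v3.2, v4.1} {v3.1}; second: {out.1, out.2} {v1.1} {v1.2} {v2.1} {v2.2, v3.2} {v3.1} {v4.1} {v4.2}

The first expression, normalized: {out.1} {out.2, v2.1} {v1.1, v4.2} {v1.2, v2.2, v3.2, v4.1} {v3.1}
The second expression, normalized: {out.1, out.2} {v1.1} {v1.2} {v2.1} {v2.2, v3.2} {v3.1} {v4.1} {v4.2}
No match — not equal.


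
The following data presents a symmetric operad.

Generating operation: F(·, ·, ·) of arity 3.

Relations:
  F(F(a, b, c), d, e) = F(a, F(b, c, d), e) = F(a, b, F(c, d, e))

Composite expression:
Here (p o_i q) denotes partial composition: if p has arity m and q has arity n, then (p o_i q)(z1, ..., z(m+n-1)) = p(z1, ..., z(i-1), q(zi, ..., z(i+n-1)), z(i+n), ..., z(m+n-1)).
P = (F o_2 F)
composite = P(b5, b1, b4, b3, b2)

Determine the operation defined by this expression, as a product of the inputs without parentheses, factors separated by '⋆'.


The F-tree's shape is irrelevant; the b-reading-order decides.
F(b1, b4, b3) collapses to b1 ⋆ b4 ⋆ b3
F(b5, F(b1, b4, b3), b2) collapses to b5 ⋆ b1 ⋆ b4 ⋆ b3 ⋆ b2

b5 ⋆ b1 ⋆ b4 ⋆ b3 ⋆ b2


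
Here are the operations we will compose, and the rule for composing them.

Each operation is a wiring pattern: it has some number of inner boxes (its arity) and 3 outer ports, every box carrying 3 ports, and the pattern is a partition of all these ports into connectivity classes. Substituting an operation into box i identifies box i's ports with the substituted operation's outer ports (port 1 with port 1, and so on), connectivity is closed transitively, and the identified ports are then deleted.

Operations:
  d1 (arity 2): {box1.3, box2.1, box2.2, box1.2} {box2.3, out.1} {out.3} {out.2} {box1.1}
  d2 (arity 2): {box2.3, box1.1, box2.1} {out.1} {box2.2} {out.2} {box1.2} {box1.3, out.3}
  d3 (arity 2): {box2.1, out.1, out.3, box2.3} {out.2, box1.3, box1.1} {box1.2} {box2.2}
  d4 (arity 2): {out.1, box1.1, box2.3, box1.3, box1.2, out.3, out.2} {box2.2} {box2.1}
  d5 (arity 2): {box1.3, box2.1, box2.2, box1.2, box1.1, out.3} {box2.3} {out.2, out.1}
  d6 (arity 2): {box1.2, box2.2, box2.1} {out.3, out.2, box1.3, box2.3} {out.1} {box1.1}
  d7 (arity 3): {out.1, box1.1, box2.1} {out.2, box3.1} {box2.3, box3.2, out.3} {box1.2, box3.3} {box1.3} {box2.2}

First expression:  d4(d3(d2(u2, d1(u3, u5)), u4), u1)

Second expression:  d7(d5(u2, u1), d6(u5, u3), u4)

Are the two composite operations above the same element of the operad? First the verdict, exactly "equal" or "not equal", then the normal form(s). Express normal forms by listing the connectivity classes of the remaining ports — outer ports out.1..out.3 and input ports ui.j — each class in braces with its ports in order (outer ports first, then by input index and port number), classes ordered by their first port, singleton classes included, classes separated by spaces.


not equal — first {out.1, out.2, out.3, u1.3, u2.3, u4.1, u4.3} {u1.1} {u1.2} {u2.1, u5.3} {u2.2} {u3.1} {u3.2, u3.3, u5.1, u5.2} {u4.2}, second {out.1, u4.3} {out.2, u4.1} {out.3, u3.3, u4.2, u5.3} {u1.1, u1.2, u2.1, u2.2, u2.3} {u1.3} {u3.1, u3.2, u5.2} {u5.1}

In normal form, the first expression is {out.1, out.2, out.3, u1.3, u2.3, u4.1, u4.3} {u1.1} {u1.2} {u2.1, u5.3} {u2.2} {u3.1} {u3.2, u3.3, u5.1, u5.2} {u4.2}
In normal form, the second expression is {out.1, u4.3} {out.2, u4.1} {out.3, u3.3, u4.2, u5.3} {u1.1, u1.2, u2.1, u2.2, u2.3} {u1.3} {u3.1, u3.2, u5.2} {u5.1}
The normal forms differ: not equal.


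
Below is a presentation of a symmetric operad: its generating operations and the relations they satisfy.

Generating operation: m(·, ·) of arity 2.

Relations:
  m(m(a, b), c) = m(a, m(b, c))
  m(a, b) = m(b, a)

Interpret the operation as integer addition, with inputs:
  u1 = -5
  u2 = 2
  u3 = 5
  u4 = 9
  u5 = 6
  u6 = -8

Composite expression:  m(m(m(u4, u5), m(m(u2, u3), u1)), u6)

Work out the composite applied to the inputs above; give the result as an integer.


m(u4, u5) = 15
m(u2, u3) = 7
m(m(u2, u3), u1) = 2
m(m(u4, u5), m(m(u2, u3), u1)) = 17
m(m(m(u4, u5), m(m(u2, u3), u1)), u6) = 9

9


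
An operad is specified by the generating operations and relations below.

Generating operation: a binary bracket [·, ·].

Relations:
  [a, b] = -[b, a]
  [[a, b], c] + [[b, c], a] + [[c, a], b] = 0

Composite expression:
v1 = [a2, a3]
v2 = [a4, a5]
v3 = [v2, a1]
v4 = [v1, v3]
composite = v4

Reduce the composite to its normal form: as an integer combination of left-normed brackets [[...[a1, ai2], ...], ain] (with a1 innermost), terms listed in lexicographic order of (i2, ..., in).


[[[[a1, a4], a5], a2], a3] - [[[[a1, a4], a5], a3], a2] - [[[[a1, a5], a4], a2], a3] + [[[[a1, a5], a4], a3], a2]

Expand each bracket as ab - ba; the a1-initial words give the coefficients.
Composite bracket: [[a2, a3], [[a4, a5], a1]]
Under [a, b] = ab - ba we get 16 signed associative words (2^4 = 16).
Keep just the words that open with a1:
  word a1a4a5a2a3 has sign +1, contributing +[[[[a1, a4], a5], a2], a3]
  word a1a4a5a3a2 has sign -1, contributing -[[[[a1, a4], a5], a3], a2]
  word a1a5a4a2a3 has sign -1, contributing -[[[[a1, a5], a4], a2], a3]
  word a1a5a4a3a2 has sign +1, contributing +[[[[a1, a5], a4], a3], a2]


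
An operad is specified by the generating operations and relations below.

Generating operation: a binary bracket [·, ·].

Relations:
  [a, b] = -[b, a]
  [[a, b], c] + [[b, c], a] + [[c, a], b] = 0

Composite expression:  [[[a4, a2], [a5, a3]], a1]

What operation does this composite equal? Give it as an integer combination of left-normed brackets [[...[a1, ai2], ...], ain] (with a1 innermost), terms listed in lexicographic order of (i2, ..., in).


-[[[[a1, a2], a4], a3], a5] + [[[[a1, a2], a4], a5], a3] + [[[[a1, a3], a5], a2], a4] - [[[[a1, a3], a5], a4], a2] + [[[[a1, a4], a2], a3], a5] - [[[[a1, a4], a2], a5], a3] - [[[[a1, a5], a3], a2], a4] + [[[[a1, a5], a3], a4], a2]

Antisymmetry and Jacobi reduce to a1-anchored left-normed brackets.
Composite bracket: [[[a4, a2], [a5, a3]], a1]
The bracket unfolds into 16 signed words via [a, b] = ab - ba (2^4 = 16).
Collect the words opening with a1:
  a1a2a4a3a5 (sign -1) contributes -[[[[a1, a2], a4], a3], a5]
  a1a2a4a5a3 (sign +1) contributes +[[[[a1, a2], a4], a5], a3]
  a1a3a5a2a4 (sign +1) contributes +[[[[a1, a3], a5], a2], a4]
  a1a3a5a4a2 (sign -1) contributes -[[[[a1, a3], a5], a4], a2]
  a1a4a2a3a5 (sign +1) contributes +[[[[a1, a4], a2], a3], a5]
  a1a4a2a5a3 (sign -1) contributes -[[[[a1, a4], a2], a5], a3]
  a1a5a3a2a4 (sign -1) contributes -[[[[a1, a5], a3], a2], a4]
  a1a5a3a4a2 (sign +1) contributes +[[[[a1, a5], a3], a4], a2]


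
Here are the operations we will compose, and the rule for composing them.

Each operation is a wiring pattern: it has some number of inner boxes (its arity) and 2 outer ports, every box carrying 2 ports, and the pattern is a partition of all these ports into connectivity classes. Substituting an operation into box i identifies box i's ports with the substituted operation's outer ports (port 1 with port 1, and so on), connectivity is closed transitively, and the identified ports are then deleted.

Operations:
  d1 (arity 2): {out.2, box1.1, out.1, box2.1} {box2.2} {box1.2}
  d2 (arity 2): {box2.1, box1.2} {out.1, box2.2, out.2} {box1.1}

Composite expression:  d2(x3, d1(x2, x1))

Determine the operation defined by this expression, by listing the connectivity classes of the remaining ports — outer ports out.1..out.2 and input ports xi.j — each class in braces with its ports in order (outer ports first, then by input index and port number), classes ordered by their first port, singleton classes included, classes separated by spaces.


{out.1, out.2, x1.1, x2.1, x3.2} {x1.2} {x2.2} {x3.1}


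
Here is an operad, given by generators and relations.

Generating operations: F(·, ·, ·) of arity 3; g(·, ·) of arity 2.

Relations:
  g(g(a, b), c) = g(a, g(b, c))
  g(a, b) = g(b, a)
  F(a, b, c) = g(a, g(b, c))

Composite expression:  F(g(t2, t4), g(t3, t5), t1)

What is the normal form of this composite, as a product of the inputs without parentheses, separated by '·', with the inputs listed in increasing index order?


t1 · t2 · t3 · t4 · t5

With F associative and commutative, the t-input set is all that matters.
g(t2, t4) reduces to t2 · t4
g(t3, t5) reduces to t3 · t5
F(g(t2, t4), g(t3, t5), t1) reduces to t2 · t4 · t3 · t5 · t1
commutativity sorts the factors: t1 · t2 · t3 · t4 · t5


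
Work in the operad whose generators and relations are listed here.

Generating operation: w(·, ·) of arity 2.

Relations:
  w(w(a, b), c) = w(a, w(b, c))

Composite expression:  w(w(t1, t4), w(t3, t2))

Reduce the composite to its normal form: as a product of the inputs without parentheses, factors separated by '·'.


t1 · t4 · t3 · t2


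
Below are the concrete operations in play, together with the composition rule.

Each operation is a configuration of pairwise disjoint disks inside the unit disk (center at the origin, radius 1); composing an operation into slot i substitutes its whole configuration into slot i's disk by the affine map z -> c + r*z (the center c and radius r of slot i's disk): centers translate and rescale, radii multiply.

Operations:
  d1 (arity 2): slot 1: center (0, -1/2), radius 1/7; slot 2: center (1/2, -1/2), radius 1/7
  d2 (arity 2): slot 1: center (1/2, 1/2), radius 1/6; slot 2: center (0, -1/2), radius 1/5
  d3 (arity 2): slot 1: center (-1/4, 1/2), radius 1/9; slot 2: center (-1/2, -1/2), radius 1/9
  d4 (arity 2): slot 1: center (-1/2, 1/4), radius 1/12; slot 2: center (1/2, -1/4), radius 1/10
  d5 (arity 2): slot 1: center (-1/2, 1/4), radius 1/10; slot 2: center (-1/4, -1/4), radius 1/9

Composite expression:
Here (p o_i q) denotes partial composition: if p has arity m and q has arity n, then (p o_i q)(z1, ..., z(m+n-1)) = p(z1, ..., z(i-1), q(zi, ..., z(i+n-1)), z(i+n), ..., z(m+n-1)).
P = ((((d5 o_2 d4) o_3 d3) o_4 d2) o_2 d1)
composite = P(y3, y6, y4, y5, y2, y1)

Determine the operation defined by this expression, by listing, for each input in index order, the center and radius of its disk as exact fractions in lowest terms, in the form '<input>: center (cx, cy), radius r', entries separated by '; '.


y1: center (-1/5, -23/81), radius 1/4050; y2: center (-323/1620, -229/810), radius 1/4860; y3: center (-1/2, 1/4), radius 1/10; y4: center (-65/216, -49/216), radius 1/756; y5: center (-71/360, -49/180), radius 1/810; y6: center (-11/36, -49/216), radius 1/756


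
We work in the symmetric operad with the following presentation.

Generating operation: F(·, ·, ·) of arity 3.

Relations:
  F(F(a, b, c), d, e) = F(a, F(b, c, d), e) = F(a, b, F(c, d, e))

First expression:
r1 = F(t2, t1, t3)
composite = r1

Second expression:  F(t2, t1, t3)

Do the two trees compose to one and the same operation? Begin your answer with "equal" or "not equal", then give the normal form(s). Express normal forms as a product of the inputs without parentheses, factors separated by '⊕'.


equal; both compose to t2 ⊕ t1 ⊕ t3

Normal form of the first expression: t2 ⊕ t1 ⊕ t3
Normal form of the second expression: t2 ⊕ t1 ⊕ t3
Both agree, so they are equal.


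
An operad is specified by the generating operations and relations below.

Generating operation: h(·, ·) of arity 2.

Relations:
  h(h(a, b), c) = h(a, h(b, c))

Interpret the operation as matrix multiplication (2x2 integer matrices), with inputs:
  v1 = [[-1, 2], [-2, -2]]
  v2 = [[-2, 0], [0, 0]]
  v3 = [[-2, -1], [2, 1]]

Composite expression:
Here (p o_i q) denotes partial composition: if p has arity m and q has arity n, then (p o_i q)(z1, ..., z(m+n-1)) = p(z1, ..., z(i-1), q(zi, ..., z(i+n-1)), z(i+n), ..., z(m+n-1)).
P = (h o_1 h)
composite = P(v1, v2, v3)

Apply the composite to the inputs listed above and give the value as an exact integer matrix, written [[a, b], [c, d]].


h(v1, v2) = [[2, 0], [4, 0]]
h(h(v1, v2), v3) = [[-4, -2], [-8, -4]]

[[-4, -2], [-8, -4]]


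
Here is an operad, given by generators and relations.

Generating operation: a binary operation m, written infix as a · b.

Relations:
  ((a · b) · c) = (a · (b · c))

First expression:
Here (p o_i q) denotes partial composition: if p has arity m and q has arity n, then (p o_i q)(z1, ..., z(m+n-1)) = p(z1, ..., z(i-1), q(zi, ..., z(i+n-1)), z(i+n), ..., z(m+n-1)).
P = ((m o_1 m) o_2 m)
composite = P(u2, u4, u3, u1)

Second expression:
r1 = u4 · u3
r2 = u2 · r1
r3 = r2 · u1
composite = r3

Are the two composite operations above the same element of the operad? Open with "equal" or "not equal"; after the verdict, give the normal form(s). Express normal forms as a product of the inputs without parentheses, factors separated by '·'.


equal: each reduces to u2 · u4 · u3 · u1

Reducing the first expression gives u2 · u4 · u3 · u1
Reducing the second expression gives u2 · u4 · u3 · u1
Same normal form: equal.


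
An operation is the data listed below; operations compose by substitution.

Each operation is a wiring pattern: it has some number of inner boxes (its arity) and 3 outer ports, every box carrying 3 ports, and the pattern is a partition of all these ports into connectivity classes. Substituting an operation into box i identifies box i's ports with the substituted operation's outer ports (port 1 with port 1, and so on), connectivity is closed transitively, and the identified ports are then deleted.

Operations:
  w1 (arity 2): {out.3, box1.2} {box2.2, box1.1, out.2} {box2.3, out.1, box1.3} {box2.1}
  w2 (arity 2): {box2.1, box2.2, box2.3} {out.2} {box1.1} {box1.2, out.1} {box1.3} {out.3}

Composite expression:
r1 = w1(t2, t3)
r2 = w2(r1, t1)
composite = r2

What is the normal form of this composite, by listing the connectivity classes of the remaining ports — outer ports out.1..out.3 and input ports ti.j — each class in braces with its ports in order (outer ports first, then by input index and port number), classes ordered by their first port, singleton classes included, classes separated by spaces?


Substituting into w2 glues patterns; closure does the rest.
after w1, the pattern on (t2, t3) reads {out.1, t2.3, t3.3} {out.2, t2.1, t3.2} {out.3, t2.2} {t3.1} (out.j = its outer ports)
after w2, the pattern on (t2, t3, t1) reads {out.1, t2.1, t3.2} {out.2} {out.3} {t1.1, t1.2, t1.3} {t2.2} {t2.3, t3.3} {t3.1} (out.j = its outer ports)

{out.1, t2.1, t3.2} {out.2} {out.3} {t1.1, t1.2, t1.3} {t2.2} {t2.3, t3.3} {t3.1}


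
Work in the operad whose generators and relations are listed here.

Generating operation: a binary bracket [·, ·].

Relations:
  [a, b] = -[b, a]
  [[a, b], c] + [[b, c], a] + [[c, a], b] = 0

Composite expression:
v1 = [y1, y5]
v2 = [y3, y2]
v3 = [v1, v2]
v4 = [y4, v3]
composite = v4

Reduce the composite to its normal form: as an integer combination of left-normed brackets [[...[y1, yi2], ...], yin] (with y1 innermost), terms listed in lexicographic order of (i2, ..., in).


[[[[y1, y5], y2], y3], y4] - [[[[y1, y5], y3], y2], y4]

Skip Jacobi rewriting: expand, keep y1-initial words, read off terms.
Composite bracket: [y4, [[y1, y5], [y3, y2]]]
Expanding via [a, b] = ab - ba: 16 signed words (2^4 = 16).
Only words starting with y1 matter:
  the word y1y5y2y3y4 carries sign +1 and contributes +[[[[y1, y5], y2], y3], y4]
  the word y1y5y3y2y4 carries sign -1 and contributes -[[[[y1, y5], y3], y2], y4]


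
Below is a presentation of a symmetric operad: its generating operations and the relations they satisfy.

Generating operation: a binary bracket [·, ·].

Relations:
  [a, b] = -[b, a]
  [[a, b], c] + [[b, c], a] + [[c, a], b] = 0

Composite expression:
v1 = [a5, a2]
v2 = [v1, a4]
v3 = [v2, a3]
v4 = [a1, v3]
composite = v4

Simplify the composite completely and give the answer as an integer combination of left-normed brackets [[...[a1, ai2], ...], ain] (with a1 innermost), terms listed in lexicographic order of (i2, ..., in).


-[[[[a1, a2], a5], a4], a3] + [[[[a1, a3], a2], a5], a4] - [[[[a1, a3], a4], a2], a5] + [[[[a1, a3], a4], a5], a2] - [[[[a1, a3], a5], a2], a4] + [[[[a1, a4], a2], a5], a3] - [[[[a1, a4], a5], a2], a3] + [[[[a1, a5], a2], a4], a3]

A multilinear Lie element is pinned by a1-initial words (a1 innermost).
Composite bracket: [a1, [[[a5, a2], a4], a3]]
The bracket unfolds into 16 signed words via [a, b] = ab - ba (2^4 = 16).
Collect the words opening with a1:
  word a1a2a5a4a3 has sign -1, contributing -[[[[a1, a2], a5], a4], a3]
  word a1a3a2a5a4 has sign +1, contributing +[[[[a1, a3], a2], a5], a4]
  word a1a3a4a2a5 has sign -1, contributing -[[[[a1, a3], a4], a2], a5]
  word a1a3a4a5a2 has sign +1, contributing +[[[[a1, a3], a4], a5], a2]
  word a1a3a5a2a4 has sign -1, contributing -[[[[a1, a3], a5], a2], a4]
  word a1a4a2a5a3 has sign +1, contributing +[[[[a1, a4], a2], a5], a3]
  word a1a4a5a2a3 has sign -1, contributing -[[[[a1, a4], a5], a2], a3]
  word a1a5a2a4a3 has sign +1, contributing +[[[[a1, a5], a2], a4], a3]


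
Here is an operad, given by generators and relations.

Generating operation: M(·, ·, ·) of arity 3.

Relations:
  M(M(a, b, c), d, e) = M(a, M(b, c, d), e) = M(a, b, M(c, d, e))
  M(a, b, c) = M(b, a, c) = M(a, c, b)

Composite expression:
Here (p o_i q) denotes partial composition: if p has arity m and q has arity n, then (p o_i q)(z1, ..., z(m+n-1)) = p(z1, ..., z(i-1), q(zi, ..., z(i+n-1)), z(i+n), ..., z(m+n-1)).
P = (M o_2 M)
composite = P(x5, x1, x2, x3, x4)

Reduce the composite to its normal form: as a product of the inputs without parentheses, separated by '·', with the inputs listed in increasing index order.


Both nesting and order wash out for M; what remains is which x's occur.
M(x1, x2, x3) unparenthesizes to x1 · x2 · x3
M(x5, M(x1, x2, x3), x4) unparenthesizes to x5 · x1 · x2 · x3 · x4
rearranged into index order: x1 · x2 · x3 · x4 · x5

x1 · x2 · x3 · x4 · x5


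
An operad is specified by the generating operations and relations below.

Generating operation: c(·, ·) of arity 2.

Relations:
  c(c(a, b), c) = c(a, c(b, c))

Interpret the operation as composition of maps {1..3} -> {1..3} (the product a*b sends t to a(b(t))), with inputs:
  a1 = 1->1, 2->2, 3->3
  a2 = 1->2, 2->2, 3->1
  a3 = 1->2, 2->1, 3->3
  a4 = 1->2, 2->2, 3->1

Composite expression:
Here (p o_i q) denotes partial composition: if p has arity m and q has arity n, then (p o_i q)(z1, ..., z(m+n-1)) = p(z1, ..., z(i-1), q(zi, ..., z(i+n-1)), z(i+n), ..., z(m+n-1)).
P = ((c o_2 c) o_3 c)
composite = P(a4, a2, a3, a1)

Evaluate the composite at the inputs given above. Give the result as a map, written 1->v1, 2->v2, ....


c(a3, a1) = 1->2, 2->1, 3->3
c(a2, c(a3, a1)) = 1->2, 2->2, 3->1
c(a4, c(a2, c(a3, a1))) = 1->2, 2->2, 3->2

1->2, 2->2, 3->2


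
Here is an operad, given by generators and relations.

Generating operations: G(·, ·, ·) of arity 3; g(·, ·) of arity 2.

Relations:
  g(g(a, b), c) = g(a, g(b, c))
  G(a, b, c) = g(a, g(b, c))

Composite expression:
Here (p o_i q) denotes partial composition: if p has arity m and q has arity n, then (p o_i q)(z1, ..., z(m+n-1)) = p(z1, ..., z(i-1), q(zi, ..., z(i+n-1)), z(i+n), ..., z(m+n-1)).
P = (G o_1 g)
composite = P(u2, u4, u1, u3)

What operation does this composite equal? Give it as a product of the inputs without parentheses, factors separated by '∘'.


Key point: G is associative — brackets drop, the u-order remains.
g(u2, u4) collapses to u2 ∘ u4
G(g(u2, u4), u1, u3) collapses to u2 ∘ u4 ∘ u1 ∘ u3

u2 ∘ u4 ∘ u1 ∘ u3


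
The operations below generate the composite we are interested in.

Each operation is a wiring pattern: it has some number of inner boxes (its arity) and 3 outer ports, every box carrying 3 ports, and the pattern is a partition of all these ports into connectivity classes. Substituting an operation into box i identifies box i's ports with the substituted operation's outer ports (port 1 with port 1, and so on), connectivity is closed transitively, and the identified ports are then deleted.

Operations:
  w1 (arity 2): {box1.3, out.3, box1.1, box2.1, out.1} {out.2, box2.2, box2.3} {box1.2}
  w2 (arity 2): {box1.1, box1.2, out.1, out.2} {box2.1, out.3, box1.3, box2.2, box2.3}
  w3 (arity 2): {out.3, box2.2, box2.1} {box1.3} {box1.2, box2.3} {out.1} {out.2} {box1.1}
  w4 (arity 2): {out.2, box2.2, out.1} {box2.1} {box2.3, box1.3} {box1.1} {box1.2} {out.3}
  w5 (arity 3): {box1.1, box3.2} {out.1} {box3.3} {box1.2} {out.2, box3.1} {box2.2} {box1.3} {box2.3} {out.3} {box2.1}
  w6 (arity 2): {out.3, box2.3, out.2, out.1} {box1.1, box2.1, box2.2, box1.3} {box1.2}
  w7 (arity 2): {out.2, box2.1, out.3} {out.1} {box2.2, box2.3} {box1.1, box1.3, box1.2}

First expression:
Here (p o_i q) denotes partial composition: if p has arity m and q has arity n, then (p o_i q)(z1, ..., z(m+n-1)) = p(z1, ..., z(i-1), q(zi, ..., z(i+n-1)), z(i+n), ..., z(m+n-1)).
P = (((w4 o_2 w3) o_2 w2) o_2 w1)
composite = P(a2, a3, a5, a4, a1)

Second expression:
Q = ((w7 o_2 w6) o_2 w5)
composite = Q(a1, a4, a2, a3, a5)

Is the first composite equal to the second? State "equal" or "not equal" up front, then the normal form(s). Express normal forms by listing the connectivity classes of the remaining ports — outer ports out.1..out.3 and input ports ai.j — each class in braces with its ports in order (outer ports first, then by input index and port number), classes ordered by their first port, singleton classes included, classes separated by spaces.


Normal form of the first expression: {out.1, out.2} {out.3} {a1.1, a1.2, a2.3} {a1.3, a3.1, a3.3, a4.1, a4.2, a4.3, a5.1, a5.2, a5.3} {a2.1} {a2.2} {a3.2}
Normal form of the second expression: {out.1} {out.2, out.3, a5.3} {a1.1, a1.2, a1.3} {a2.1} {a2.2} {a2.3} {a3.1} {a3.2, a4.1} {a3.3} {a4.2} {a4.3} {a5.1, a5.2}
Different reductions; not equal.

not equal; first: {out.1, out.2} {out.3} {a1.1, a1.2, a2.3} {a1.3, a3.1, a3.3, a4.1, a4.2, a4.3, a5.1, a5.2, a5.3} {a2.1} {a2.2} {a3.2}; second: {out.1} {out.2, out.3, a5.3} {a1.1, a1.2, a1.3} {a2.1} {a2.2} {a2.3} {a3.1} {a3.2, a4.1} {a3.3} {a4.2} {a4.3} {a5.1, a5.2}


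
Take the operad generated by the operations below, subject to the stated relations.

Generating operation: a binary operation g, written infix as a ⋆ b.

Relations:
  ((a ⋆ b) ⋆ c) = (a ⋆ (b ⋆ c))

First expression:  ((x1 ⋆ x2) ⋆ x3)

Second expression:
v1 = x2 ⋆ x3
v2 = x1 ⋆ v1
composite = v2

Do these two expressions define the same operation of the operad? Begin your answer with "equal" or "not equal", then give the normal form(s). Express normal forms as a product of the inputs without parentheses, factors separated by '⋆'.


equal — both sides give x1 ⋆ x2 ⋆ x3

The first expression, normalized: x1 ⋆ x2 ⋆ x3
The second expression, normalized: x1 ⋆ x2 ⋆ x3
One common form — equal.


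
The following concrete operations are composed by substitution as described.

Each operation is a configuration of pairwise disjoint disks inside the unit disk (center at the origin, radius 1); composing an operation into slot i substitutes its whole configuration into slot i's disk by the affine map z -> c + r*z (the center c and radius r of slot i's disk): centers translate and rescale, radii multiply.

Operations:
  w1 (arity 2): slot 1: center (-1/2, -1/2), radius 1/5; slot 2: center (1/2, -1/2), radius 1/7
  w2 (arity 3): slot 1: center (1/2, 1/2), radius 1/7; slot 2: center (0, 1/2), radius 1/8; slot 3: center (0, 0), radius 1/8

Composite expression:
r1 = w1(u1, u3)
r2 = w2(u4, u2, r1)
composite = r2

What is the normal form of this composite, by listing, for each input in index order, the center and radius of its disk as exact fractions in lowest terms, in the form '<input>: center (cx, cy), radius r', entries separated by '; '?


u1: center (-1/16, -1/16), radius 1/40; u2: center (0, 1/2), radius 1/8; u3: center (1/16, -1/16), radius 1/56; u4: center (1/2, 1/2), radius 1/7


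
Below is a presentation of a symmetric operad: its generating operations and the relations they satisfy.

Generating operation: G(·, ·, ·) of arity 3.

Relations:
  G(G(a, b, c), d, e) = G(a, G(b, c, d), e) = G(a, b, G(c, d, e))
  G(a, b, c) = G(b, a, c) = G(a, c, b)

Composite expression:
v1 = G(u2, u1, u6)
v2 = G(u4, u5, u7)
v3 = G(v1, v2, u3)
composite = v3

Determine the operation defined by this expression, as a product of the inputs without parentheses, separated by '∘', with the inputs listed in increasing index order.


u1 ∘ u2 ∘ u3 ∘ u4 ∘ u5 ∘ u6 ∘ u7

Key point: G commutes, so take the u-inputs in any fixed order.
G(u2, u1, u6) unparenthesizes to u2 ∘ u1 ∘ u6
G(u4, u5, u7) unparenthesizes to u4 ∘ u5 ∘ u7
G(G(u2, u1, u6), G(u4, u5, u7), u3) unparenthesizes to u2 ∘ u1 ∘ u6 ∘ u4 ∘ u5 ∘ u7 ∘ u3
sorting the factors by input index: u1 ∘ u2 ∘ u3 ∘ u4 ∘ u5 ∘ u6 ∘ u7


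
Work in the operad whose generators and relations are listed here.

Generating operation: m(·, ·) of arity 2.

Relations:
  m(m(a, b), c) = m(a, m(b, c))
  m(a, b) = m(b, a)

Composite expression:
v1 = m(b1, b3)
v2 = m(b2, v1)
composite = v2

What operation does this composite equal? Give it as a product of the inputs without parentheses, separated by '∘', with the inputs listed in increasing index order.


b1 ∘ b2 ∘ b3

Both nesting and order wash out for m; what remains is which b's occur.
m(b1, b3) unparenthesizes to b1 ∘ b3
m(b2, m(b1, b3)) unparenthesizes to b2 ∘ b1 ∘ b3
reordering the factors by index: b1 ∘ b2 ∘ b3


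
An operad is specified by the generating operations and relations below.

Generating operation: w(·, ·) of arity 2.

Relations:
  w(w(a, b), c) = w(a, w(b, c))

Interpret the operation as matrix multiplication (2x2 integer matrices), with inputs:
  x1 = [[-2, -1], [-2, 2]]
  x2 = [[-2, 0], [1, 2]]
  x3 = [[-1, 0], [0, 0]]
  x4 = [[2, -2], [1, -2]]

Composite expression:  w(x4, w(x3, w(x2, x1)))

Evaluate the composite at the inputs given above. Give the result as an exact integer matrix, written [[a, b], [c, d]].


[[-8, -4], [-4, -2]]

w(x2, x1) = [[4, 2], [-6, 3]]
w(x3, w(x2, x1)) = [[-4, -2], [0, 0]]
w(x4, w(x3, w(x2, x1))) = [[-8, -4], [-4, -2]]


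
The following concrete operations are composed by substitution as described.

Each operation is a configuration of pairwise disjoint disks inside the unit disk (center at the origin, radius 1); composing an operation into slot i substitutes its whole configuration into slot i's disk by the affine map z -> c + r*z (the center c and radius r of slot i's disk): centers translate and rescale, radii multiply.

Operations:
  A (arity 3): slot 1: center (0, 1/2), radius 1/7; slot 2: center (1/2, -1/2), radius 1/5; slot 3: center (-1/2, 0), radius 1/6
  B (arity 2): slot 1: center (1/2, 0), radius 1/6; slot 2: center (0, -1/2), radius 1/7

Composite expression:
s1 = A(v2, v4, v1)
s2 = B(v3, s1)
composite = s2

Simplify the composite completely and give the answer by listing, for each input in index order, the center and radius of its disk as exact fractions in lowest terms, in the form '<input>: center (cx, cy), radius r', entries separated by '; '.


v1: center (-1/14, -1/2), radius 1/42; v2: center (0, -3/7), radius 1/49; v3: center (1/2, 0), radius 1/6; v4: center (1/14, -4/7), radius 1/35

Affine substitution under B: radii multiply and v-centers shift.
input v3: applying the 1 nested substitution gives center (1/2, 0), radius 1/6
input v2: applying the 2 nested substitutions gives center (0, -3/7), radius 1/49
input v4: applying the 2 nested substitutions gives center (1/14, -4/7), radius 1/35
input v1: applying the 2 nested substitutions gives center (-1/14, -1/2), radius 1/42


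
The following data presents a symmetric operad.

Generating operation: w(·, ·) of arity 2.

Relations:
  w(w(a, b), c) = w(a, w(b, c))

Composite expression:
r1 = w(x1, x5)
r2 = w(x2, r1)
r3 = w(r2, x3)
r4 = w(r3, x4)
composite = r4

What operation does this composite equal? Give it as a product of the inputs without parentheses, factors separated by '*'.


x2 * x1 * x5 * x3 * x4

Every regrouping of w is equal, so read the x-inputs in written order.
w(x1, x5) linearizes to x1 * x5
w(x2, w(x1, x5)) linearizes to x2 * x1 * x5
w(w(x2, w(x1, x5)), x3) linearizes to x2 * x1 * x5 * x3
w(w(w(x2, w(x1, x5)), x3), x4) linearizes to x2 * x1 * x5 * x3 * x4


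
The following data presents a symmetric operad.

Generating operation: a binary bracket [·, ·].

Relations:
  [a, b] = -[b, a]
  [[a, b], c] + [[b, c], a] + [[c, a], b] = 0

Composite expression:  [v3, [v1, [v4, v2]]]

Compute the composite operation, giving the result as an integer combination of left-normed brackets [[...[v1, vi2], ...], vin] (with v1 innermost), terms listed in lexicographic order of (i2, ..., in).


[[[v1, v2], v4], v3] - [[[v1, v4], v2], v3]

A multilinear Lie element is pinned by v1-initial words (v1 innermost).
Composite bracket: [v3, [v1, [v4, v2]]]
Applying ab - ba throughout gives 8 signed words (2^3 = 8).
Coefficients come from the v1-initial words:
  the word v1v2v4v3 carries sign +1 and contributes +[[[v1, v2], v4], v3]
  the word v1v4v2v3 carries sign -1 and contributes -[[[v1, v4], v2], v3]
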